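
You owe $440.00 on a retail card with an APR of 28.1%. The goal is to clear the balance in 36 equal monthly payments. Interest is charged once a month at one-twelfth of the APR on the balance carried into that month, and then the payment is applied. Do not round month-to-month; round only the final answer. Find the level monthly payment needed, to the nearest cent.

$18.22

Monthly rate r = 28.1%/12 = 2.34167% = 0.0234167.
Level-payment amortization: P = B₀·r / (1 − (1+r)^(−n)) = 440.00·0.0234167 / (1 − 1.02342^(−36)).
Denominator 1 − (1+r)^(−36) = 0.565379178.
P = 10.3033 / 0.565379178 ≈ 18.22.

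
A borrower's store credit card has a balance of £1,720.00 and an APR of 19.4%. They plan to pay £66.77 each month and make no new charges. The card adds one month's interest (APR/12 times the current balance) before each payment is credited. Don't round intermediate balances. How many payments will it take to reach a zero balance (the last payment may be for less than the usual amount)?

Monthly rate r = 19.4%/12 = 1.61667% = 0.0161667.
Recurrence: B ← B·(1+r) − £66.77.
Month 1: interest £27.81; balance after payment £1,681.04.
Month 2: interest £27.18; balance after payment £1,641.44.
Closed form: n = −ln(1 − rB₀/P)/ln(1+r) = −ln(0.58355)/ln(1.01617) ≈ 33.586, so the balance reaches zero during payment 34.

34 months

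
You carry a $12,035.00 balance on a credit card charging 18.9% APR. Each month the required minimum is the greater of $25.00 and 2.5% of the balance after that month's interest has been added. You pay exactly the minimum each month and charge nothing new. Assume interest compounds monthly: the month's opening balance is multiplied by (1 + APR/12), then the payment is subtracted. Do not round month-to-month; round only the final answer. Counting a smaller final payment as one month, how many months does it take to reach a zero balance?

Monthly rate r = 18.9%/12 = 1.575% = 0.01575.
While 2.5% of the post-interest balance exceeds $25.00, each month B ← (B·(1+r))·(1 − 0.025), i.e. B shrinks by the factor (1+r)·0.975 = 0.99036.
This holds for months 1–259. Entering month 260 the balance is $978.21; 2.5% of the post-interest balance is now below $25.00, so the flat $25.00 minimum applies from here.
From month 260 a fixed $25.00 at rate r clears $978.21 in 62 more payments. Total: 259 + 62 = 321 months.

321 months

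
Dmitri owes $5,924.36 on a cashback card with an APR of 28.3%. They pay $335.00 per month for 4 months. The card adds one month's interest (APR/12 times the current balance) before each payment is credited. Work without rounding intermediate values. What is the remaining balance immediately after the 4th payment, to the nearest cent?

$5,115.15

Monthly rate r = 28.3%/12 = 2.35833% = 0.0235833.
Each month: B ← B·(1+r) − $335.00.
Month 1: interest $139.72; balance after payment $5,729.08.
Month 2: interest $135.11; balance after payment $5,529.19.
Month 3: interest $130.40; balance after payment $5,324.58.
Month 4: interest $125.57; balance after payment $5,115.15.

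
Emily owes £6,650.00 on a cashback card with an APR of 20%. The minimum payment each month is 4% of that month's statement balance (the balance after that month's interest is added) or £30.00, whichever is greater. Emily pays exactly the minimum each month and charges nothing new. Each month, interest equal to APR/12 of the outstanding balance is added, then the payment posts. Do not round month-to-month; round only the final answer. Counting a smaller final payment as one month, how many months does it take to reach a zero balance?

Monthly rate r = 20%/12 = 1.66667% = 0.0166667.
While 4% of the post-interest balance exceeds £30.00, each month B ← (B·(1+r))·(1 − 0.04), i.e. B shrinks by the factor (1+r)·0.96 = 0.976.
This holds for months 1–91. Entering month 92 the balance is £729.05; 4% of the post-interest balance is now below £30.00, so the flat £30.00 minimum applies from here.
From month 92 a fixed £30.00 at rate r clears £729.05 in 32 more payments. Total: 91 + 32 = 123 months.

123 months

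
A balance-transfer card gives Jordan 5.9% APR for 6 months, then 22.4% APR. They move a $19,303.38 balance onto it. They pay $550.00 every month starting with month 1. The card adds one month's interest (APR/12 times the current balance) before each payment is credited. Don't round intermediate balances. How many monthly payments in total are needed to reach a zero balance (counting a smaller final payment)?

51 payments

Promo months 1–6 at r₀ = 5.9%/12 = 0.00491667; months 7+ at r₁ = 22.4%/12 = 0.0186667.
After month 6: iterate B ← B·(1+r₀) − $550.00 for 6 months → $16,539.05.
Then at r₁ with $550.00/mo: n₂ = −ln(1 − r₁·B/P)/ln(1+r₁) ≈ 44.55 → 45 more payments.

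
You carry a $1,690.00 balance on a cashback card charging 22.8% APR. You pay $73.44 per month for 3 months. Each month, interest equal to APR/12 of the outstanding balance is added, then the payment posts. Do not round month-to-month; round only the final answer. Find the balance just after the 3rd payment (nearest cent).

$1,563.64

Monthly rate r = 22.8%/12 = 1.9% = 0.019.
Each month: B ← B·(1+r) − $73.44.
Month 1: interest $32.11; balance after payment $1,648.67.
Month 2: interest $31.32; balance after payment $1,606.55.
Month 3: interest $30.52; balance after payment $1,563.64.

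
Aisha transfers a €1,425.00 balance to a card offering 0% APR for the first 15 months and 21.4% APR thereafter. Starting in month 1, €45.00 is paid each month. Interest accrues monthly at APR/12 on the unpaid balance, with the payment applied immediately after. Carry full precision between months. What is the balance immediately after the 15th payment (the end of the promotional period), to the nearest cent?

€750.00

Promo months 1–15 at r₀ = 0%/12 = 0; months 16+ at r₁ = 21.4%/12 = 0.0178333.
After month 15 (no interest yet): B = €1,425.00 − 15·€45.00 = €750.00.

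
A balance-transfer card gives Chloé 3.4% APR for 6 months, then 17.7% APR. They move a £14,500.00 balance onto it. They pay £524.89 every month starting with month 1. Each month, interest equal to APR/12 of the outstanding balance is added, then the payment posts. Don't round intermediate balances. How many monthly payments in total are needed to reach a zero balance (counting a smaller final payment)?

Promo months 1–6 at r₀ = 3.4%/12 = 0.00283333; months 7+ at r₁ = 17.7%/12 = 0.01475.
After month 6: iterate B ← B·(1+r₀) − £524.89 for 6 months → £11,576.52.
Then at r₁ with £524.89/mo: n₂ = −ln(1 − r₁·B/P)/ln(1+r₁) ≈ 26.87 → 27 more payments.

33 months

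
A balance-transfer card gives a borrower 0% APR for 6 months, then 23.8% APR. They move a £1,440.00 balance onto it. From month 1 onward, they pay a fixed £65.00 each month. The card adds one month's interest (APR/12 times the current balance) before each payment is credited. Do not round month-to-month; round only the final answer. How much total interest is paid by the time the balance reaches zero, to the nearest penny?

Promo months 1–6 at r₀ = 0%/12 = 0; months 7+ at r₁ = 23.8%/12 = 0.0198333.
After month 6 (no interest yet): B = £1,440.00 − 6·£65.00 = £1,050.00.
Then at r₁ with £65.00/mo: n₂ = −ln(1 − r₁·B/P)/ln(1+r₁) ≈ 19.67 → 20 more payments.
Total paid = 25·£65.00 + £43.44 = £1,668.44; interest = £1,668.44 − £1,440.00 = £228.44.

£228.44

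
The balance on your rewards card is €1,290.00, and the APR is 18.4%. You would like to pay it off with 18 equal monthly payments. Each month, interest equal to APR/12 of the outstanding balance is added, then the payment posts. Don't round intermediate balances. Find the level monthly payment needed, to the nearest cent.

Monthly rate r = 18.4%/12 = 1.53333% = 0.0153333.
Level-payment amortization: P = B₀·r / (1 − (1+r)^(−n)) = 1290.00·0.0153333 / (1 − 1.01533^(−18)).
Denominator 1 − (1+r)^(−18) = 0.239595982.
P = 19.78 / 0.239595982 ≈ 82.56.

€82.56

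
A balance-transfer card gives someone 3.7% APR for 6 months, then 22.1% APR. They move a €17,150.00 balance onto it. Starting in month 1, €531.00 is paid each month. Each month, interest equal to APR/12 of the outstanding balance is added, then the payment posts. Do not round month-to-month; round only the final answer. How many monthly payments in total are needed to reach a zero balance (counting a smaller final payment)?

44 months

Promo months 1–6 at r₀ = 3.7%/12 = 0.00308333; months 7+ at r₁ = 22.1%/12 = 0.0184167.
After month 6: iterate B ← B·(1+r₀) − €531.00 for 6 months → €14,259.07.
Then at r₁ with €531.00/mo: n₂ = −ln(1 − r₁·B/P)/ln(1+r₁) ≈ 37.39 → 38 more payments.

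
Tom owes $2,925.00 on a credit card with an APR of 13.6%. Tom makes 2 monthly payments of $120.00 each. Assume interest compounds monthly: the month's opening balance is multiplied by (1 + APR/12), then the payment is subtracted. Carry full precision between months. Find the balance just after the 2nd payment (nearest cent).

$2,750.32

Monthly rate r = 13.6%/12 = 1.13333% = 0.0113333.
Each month: B ← B·(1+r) − $120.00.
Month 1: interest $33.15; balance after payment $2,838.15.
Month 2: interest $32.17; balance after payment $2,750.32.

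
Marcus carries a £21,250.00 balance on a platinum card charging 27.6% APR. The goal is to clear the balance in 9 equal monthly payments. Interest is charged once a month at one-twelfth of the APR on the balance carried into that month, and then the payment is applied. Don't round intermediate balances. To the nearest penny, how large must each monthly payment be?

£2,640.87

Monthly rate r = 27.6%/12 = 2.3% = 0.023.
Level-payment amortization: P = B₀·r / (1 − (1+r)^(−n)) = 21250.00·0.023 / (1 − 1.023^(−9)).
Denominator 1 − (1+r)^(−9) = 0.185071894.
P = 488.75 / 0.185071894 ≈ 2640.87.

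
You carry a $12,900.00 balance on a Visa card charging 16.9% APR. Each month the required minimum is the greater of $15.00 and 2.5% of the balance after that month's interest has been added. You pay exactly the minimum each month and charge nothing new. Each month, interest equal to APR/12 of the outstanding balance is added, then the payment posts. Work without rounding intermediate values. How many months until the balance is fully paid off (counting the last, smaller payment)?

Monthly rate r = 16.9%/12 = 1.40833% = 0.0140833.
While 2.5% of the post-interest balance exceeds $15.00, each month B ← (B·(1+r))·(1 − 0.025), i.e. B shrinks by the factor (1+r)·0.975 = 0.98873.
This holds for months 1–272. Entering month 273 the balance is $591.39; 2.5% of the post-interest balance is now below $15.00, so the flat $15.00 minimum applies from here.
From month 273 a fixed $15.00 at rate r clears $591.39 in 58 more payments. Total: 272 + 58 = 330 months.

330 months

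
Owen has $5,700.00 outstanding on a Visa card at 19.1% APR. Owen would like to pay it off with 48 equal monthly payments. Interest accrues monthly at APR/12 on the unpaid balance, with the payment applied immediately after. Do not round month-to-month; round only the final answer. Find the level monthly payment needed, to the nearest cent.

Monthly rate r = 19.1%/12 = 1.59167% = 0.0159167.
Level-payment amortization: P = B₀·r / (1 − (1+r)^(−n)) = 5700.00·0.0159167 / (1 − 1.01592^(−48)).
Denominator 1 − (1+r)^(−48) = 0.531389614.
P = 90.725 / 0.531389614 ≈ 170.73.

$170.73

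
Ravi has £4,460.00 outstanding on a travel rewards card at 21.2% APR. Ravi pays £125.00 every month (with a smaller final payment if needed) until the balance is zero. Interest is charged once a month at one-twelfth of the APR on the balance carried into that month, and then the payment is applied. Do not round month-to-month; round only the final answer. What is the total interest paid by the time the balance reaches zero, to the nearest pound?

Monthly rate r = 21.2%/12 = 1.76667% = 0.0176667.
Payoff takes n = ⌈−ln(1 − rB₀/P)/ln(1+r)⌉ = ⌈56.828⌉ = 57 payments; the last is £103.61.
Total paid = 56·£125.00 + £103.61 = £7,103.61.
Total interest = total paid − principal = £7,103.61 − £4,460.00 = £2,643.61.

£2,644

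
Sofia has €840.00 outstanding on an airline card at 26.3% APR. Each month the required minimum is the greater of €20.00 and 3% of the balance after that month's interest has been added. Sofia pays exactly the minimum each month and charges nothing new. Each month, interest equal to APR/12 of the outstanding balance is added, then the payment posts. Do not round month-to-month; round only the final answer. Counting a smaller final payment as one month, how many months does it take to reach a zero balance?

87 months

Monthly rate r = 26.3%/12 = 2.19167% = 0.0219167.
While 3% of the post-interest balance exceeds €20.00, each month B ← (B·(1+r))·(1 − 0.03), i.e. B shrinks by the factor (1+r)·0.97 = 0.99126.
This holds for months 1–29. Entering month 30 the balance is €651.19; 3% of the post-interest balance is now below €20.00, so the flat €20.00 minimum applies from here.
From month 30 a fixed €20.00 at rate r clears €651.19 in 58 more payments. Total: 29 + 58 = 87 months.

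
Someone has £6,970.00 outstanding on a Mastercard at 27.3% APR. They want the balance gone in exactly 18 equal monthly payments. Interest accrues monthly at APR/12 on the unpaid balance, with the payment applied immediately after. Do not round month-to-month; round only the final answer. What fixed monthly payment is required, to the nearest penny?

£476.23

Monthly rate r = 27.3%/12 = 2.275% = 0.02275.
Level-payment amortization: P = B₀·r / (1 − (1+r)^(−n)) = 6970.00·0.02275 / (1 − 1.02275^(−18)).
Denominator 1 − (1+r)^(−18) = 0.332964093.
P = 158.567 / 0.332964093 ≈ 476.23.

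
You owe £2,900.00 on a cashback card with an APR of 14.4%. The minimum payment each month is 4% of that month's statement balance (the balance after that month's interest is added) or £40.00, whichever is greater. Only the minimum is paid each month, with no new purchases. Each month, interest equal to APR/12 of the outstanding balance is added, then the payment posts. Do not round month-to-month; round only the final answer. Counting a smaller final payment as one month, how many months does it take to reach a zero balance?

67 months

Monthly rate r = 14.4%/12 = 1.2% = 0.012.
While 4% of the post-interest balance exceeds £40.00, each month B ← (B·(1+r))·(1 − 0.04), i.e. B shrinks by the factor (1+r)·0.96 = 0.97152.
This holds for months 1–38. Entering month 39 the balance is £967.31; 4% of the post-interest balance is now below £40.00, so the flat £40.00 minimum applies from here.
From month 39 a fixed £40.00 at rate r clears £967.31 in 29 more payments. Total: 38 + 29 = 67 months.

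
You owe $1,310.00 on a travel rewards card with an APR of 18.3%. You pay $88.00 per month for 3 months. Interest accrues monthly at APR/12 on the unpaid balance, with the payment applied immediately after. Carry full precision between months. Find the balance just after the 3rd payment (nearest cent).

$1,102.80

Monthly rate r = 18.3%/12 = 1.525% = 0.01525.
Each month: B ← B·(1+r) − $88.00.
Month 1: interest $19.98; balance after payment $1,241.98.
Month 2: interest $18.94; balance after payment $1,172.92.
Month 3: interest $17.89; balance after payment $1,102.80.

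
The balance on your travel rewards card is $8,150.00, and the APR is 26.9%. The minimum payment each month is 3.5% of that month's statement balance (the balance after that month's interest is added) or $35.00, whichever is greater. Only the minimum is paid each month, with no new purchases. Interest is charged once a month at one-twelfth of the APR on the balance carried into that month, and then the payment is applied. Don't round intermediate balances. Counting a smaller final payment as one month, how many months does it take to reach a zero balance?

202 months

Monthly rate r = 26.9%/12 = 2.24167% = 0.0224167.
While 3.5% of the post-interest balance exceeds $35.00, each month B ← (B·(1+r))·(1 − 0.035), i.e. B shrinks by the factor (1+r)·0.965 = 0.98663.
This holds for months 1–158. Entering month 159 the balance is $972.04; 3.5% of the post-interest balance is now below $35.00, so the flat $35.00 minimum applies from here.
From month 159 a fixed $35.00 at rate r clears $972.04 in 44 more payments. Total: 158 + 44 = 202 months.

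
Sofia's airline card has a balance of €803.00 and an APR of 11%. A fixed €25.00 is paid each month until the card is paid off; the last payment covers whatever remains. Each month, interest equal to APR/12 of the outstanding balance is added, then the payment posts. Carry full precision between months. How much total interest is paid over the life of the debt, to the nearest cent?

€152.52

Monthly rate r = 11%/12 = 0.916667% = 0.00916667.
Payoff takes n = ⌈−ln(1 − rB₀/P)/ln(1+r)⌉ = ⌈38.220⌉ = 39 payments; the last is €5.52.
Total paid = 38·€25.00 + €5.52 = €955.52.
Total interest = total paid − principal = €955.52 − €803.00 = €152.52.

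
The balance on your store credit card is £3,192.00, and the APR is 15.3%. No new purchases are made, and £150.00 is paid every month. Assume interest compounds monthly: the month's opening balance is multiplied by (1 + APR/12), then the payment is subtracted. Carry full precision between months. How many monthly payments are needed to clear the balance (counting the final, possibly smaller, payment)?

Monthly rate r = 15.3%/12 = 1.275% = 0.01275.
Recurrence: B ← B·(1+r) − £150.00.
Month 1: interest £40.70; balance after payment £3,082.70.
Month 2: interest £39.30; balance after payment £2,972.00.
Closed form: n = −ln(1 − rB₀/P)/ln(1+r) = −ln(0.72868)/ln(1.01275) ≈ 24.983, so the balance reaches zero during payment 25.

25 months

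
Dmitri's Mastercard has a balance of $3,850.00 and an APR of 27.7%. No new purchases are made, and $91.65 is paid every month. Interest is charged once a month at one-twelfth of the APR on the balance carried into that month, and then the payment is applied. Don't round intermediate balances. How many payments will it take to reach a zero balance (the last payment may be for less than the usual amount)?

Monthly rate r = 27.7%/12 = 2.30833% = 0.0230833.
Recurrence: B ← B·(1+r) − $91.65.
Month 1: interest $88.87; balance after payment $3,847.22.
Month 2: interest $88.81; balance after payment $3,844.38.
Closed form: n = −ln(1 − rB₀/P)/ln(1+r) = −ln(0.030324)/ln(1.02308) ≈ 153.185, so the balance reaches zero during payment 154.

154 payments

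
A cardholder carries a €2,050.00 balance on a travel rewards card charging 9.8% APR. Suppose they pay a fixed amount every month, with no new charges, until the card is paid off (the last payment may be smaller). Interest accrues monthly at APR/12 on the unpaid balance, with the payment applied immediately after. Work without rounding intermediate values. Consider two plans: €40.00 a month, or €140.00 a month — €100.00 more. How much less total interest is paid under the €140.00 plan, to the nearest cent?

€474.27

Monthly rate r = 9.8%/12 = 0.816667% = 0.00816667.
At €40.00/mo: n = ⌈−ln(1 − rB₀/P)/ln(1+r)⌉ = 67 payments (last €26.62); total interest = total paid − €2,050.00 = €616.62.
At €140.00/mo: 16 payments (last €92.35); total interest €142.35.
Interest saved = €616.62 − €142.35 = €474.27.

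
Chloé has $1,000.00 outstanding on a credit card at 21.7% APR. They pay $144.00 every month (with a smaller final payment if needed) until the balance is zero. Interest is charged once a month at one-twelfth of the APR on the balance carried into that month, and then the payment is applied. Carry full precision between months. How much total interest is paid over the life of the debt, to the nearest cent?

Monthly rate r = 21.7%/12 = 1.80833% = 0.0180833.
Payoff takes n = ⌈−ln(1 − rB₀/P)/ln(1+r)⌉ = ⌈7.488⌉ = 8 payments; the last is $70.55.
Total paid = 7·$144.00 + $70.55 = $1,078.55.
Total interest = total paid − principal = $1,078.55 − $1,000.00 = $78.55.

$78.55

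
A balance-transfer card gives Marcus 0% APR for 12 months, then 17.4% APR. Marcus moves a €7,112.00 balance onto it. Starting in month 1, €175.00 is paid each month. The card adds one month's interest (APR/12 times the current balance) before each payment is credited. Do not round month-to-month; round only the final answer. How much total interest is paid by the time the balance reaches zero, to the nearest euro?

€1,512

Promo months 1–12 at r₀ = 0%/12 = 0; months 13+ at r₁ = 17.4%/12 = 0.0145.
After month 12 (no interest yet): B = €7,112.00 − 12·€175.00 = €5,012.00.
Then at r₁ with €175.00/mo: n₂ = −ln(1 − r₁·B/P)/ln(1+r₁) ≈ 37.28 → 38 more payments.
Total paid = 49·€175.00 + €48.57 = €8,623.57; interest = €8,623.57 − €7,112.00 = €1,511.57.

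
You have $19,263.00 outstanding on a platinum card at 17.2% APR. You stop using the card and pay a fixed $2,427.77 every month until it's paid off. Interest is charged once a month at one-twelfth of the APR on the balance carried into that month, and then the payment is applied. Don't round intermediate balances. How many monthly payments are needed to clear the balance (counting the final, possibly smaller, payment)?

9 payments

Monthly rate r = 17.2%/12 = 1.43333% = 0.0143333.
Recurrence: B ← B·(1+r) − $2,427.77.
Month 1: interest $276.10; balance after payment $17,111.33.
Month 2: interest $245.26; balance after payment $14,928.83.
Closed form: n = −ln(1 − rB₀/P)/ln(1+r) = −ln(0.88627)/ln(1.01433) ≈ 8.483, so the balance reaches zero during payment 9.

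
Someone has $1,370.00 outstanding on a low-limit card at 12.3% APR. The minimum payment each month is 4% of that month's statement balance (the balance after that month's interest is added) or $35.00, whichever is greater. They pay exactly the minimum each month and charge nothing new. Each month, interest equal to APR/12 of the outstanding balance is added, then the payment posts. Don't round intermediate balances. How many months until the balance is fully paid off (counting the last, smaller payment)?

44 months

Monthly rate r = 12.3%/12 = 1.025% = 0.01025.
While 4% of the post-interest balance exceeds $35.00, each month B ← (B·(1+r))·(1 − 0.04), i.e. B shrinks by the factor (1+r)·0.96 = 0.96984.
This holds for months 1–15. Entering month 16 the balance is $865.41; 4% of the post-interest balance is now below $35.00, so the flat $35.00 minimum applies from here.
From month 16 a fixed $35.00 at rate r clears $865.41 in 29 more payments. Total: 15 + 29 = 44 months.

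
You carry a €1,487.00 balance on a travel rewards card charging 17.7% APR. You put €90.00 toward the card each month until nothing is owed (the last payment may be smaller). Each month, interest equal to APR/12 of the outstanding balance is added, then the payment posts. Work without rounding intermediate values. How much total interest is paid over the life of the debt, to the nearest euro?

Monthly rate r = 17.7%/12 = 1.475% = 0.01475.
Payoff takes n = ⌈−ln(1 − rB₀/P)/ln(1+r)⌉ = ⌈19.076⌉ = 20 payments; the last is €6.92.
Total paid = 19·€90.00 + €6.92 = €1,716.92.
Total interest = total paid − principal = €1,716.92 − €1,487.00 = €229.92.

€230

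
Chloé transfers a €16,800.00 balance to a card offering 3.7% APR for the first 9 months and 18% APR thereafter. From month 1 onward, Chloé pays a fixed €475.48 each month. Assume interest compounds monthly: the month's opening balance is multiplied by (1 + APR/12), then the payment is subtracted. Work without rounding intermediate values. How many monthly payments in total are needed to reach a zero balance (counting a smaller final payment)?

Promo months 1–9 at r₀ = 3.7%/12 = 0.00308333; months 10+ at r₁ = 18%/12 = 0.015.
After month 9: iterate B ← B·(1+r₀) − €475.48 for 9 months → €12,939.51.
Then at r₁ with €475.48/mo: n₂ = −ln(1 − r₁·B/P)/ln(1+r₁) ≈ 35.23 → 36 more payments.

45 months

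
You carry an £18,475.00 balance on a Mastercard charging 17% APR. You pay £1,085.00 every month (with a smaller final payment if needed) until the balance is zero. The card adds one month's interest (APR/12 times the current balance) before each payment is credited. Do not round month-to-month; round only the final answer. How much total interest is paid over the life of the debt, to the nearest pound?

Monthly rate r = 17%/12 = 1.41667% = 0.0141667.
Payoff takes n = ⌈−ln(1 − rB₀/P)/ln(1+r)⌉ = ⌈19.624⌉ = 20 payments; the last is £678.38.
Total paid = 19·£1,085.00 + £678.38 = £21,293.38.
Total interest = total paid − principal = £21,293.38 − £18,475.00 = £2,818.38.

£2,818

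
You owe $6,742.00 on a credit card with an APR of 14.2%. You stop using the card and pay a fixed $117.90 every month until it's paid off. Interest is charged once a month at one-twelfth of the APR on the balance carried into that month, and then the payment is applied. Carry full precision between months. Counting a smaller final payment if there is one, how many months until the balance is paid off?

Monthly rate r = 14.2%/12 = 1.18333% = 0.0118333.
Recurrence: B ← B·(1+r) − $117.90.
Month 1: interest $79.78; balance after payment $6,703.88.
Month 2: interest $79.33; balance after payment $6,665.31.
Closed form: n = −ln(1 − rB₀/P)/ln(1+r) = −ln(0.32332)/ln(1.01183) ≈ 95.981, so the balance reaches zero during payment 96.

96 months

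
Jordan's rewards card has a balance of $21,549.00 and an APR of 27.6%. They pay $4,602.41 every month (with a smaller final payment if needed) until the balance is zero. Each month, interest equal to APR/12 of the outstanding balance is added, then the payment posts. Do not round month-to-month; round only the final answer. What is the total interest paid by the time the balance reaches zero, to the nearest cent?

Monthly rate r = 27.6%/12 = 2.3% = 0.023.
Payoff takes n = ⌈−ln(1 − rB₀/P)/ln(1+r)⌉ = ⌈5.011⌉ = 6 payments; the last is $49.67.
Total paid = 5·$4,602.41 + $49.67 = $23,061.72.
Total interest = total paid − principal = $23,061.72 − $21,549.00 = $1,512.72.

$1,512.72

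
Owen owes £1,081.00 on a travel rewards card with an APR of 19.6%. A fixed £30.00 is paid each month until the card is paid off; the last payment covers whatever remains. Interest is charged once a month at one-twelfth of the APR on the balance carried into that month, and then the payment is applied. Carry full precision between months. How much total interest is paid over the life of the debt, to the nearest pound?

Monthly rate r = 19.6%/12 = 1.63333% = 0.0163333.
Payoff takes n = ⌈−ln(1 − rB₀/P)/ln(1+r)⌉ = ⌈54.813⌉ = 55 payments; the last is £24.44.
Total paid = 54·£30.00 + £24.44 = £1,644.44.
Total interest = total paid − principal = £1,644.44 − £1,081.00 = £563.44.

£563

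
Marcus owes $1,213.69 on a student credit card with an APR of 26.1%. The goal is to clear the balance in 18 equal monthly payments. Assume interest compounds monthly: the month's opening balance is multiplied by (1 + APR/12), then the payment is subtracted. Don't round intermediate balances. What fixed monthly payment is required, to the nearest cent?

$82.21

Monthly rate r = 26.1%/12 = 2.175% = 0.02175.
Level-payment amortization: P = B₀·r / (1 − (1+r)^(−n)) = 1213.69·0.02175 / (1 − 1.02175^(−18)).
Denominator 1 − (1+r)^(−18) = 0.321114762.
P = 26.3978 / 0.321114762 ≈ 82.21.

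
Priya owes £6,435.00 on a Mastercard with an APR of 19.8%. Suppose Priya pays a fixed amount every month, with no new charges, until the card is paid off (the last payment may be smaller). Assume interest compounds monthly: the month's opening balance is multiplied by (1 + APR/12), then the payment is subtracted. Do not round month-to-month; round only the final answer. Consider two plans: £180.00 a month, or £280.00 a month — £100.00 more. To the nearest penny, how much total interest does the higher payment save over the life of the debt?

£1,646.35

Monthly rate r = 19.8%/12 = 1.65% = 0.0165.
At £180.00/mo: n = ⌈−ln(1 − rB₀/P)/ln(1+r)⌉ = 55 payments (last £83.56); total interest = total paid − £6,435.00 = £3,368.56.
At £280.00/mo: 30 payments (last £37.21); total interest £1,722.21.
Interest saved = £3,368.56 − £1,722.21 = £1,646.35.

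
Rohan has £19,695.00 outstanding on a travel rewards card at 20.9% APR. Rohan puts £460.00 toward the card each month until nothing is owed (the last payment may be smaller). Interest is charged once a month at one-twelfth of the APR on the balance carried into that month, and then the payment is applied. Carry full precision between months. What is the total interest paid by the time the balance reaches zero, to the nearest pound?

£16,783

Monthly rate r = 20.9%/12 = 1.74167% = 0.0174167.
Payoff takes n = ⌈−ln(1 − rB₀/P)/ln(1+r)⌉ = ⌈79.299⌉ = 80 payments; the last is £138.36.
Total paid = 79·£460.00 + £138.36 = £36,478.36.
Total interest = total paid − principal = £36,478.36 − £19,695.00 = £16,783.36.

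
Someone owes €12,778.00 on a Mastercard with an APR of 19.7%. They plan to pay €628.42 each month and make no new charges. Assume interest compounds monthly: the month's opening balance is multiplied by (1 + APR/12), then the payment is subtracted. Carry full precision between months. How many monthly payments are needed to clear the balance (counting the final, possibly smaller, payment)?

25 months

Monthly rate r = 19.7%/12 = 1.64167% = 0.0164167.
Recurrence: B ← B·(1+r) − €628.42.
Month 1: interest €209.77; balance after payment €12,359.35.
Month 2: interest €202.90; balance after payment €11,933.83.
Closed form: n = −ln(1 − rB₀/P)/ln(1+r) = −ln(0.66619)/ln(1.01642) ≈ 24.944, so the balance reaches zero during payment 25.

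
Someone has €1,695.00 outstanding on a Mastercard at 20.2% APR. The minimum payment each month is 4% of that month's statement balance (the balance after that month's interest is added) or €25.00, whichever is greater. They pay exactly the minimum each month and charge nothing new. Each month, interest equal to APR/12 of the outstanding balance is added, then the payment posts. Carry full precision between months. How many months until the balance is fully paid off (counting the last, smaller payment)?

Monthly rate r = 20.2%/12 = 1.68333% = 0.0168333.
While 4% of the post-interest balance exceeds €25.00, each month B ← (B·(1+r))·(1 − 0.04), i.e. B shrinks by the factor (1+r)·0.96 = 0.97616.
This holds for months 1–43. Entering month 44 the balance is €600.58; 4% of the post-interest balance is now below €25.00, so the flat €25.00 minimum applies from here.
From month 44 a fixed €25.00 at rate r clears €600.58 in 32 more payments. Total: 43 + 32 = 75 months.

75 months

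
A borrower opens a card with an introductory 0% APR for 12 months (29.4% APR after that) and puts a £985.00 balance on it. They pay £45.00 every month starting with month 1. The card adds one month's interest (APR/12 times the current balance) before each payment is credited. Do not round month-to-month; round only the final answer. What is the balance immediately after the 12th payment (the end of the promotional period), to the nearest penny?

£445.00

Promo months 1–12 at r₀ = 0%/12 = 0; months 13+ at r₁ = 29.4%/12 = 0.0245.
After month 12 (no interest yet): B = £985.00 − 12·£45.00 = £445.00.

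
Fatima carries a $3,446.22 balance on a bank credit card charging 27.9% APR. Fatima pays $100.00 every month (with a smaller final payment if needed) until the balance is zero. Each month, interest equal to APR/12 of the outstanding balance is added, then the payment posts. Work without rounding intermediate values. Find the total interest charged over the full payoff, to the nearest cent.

Monthly rate r = 27.9%/12 = 2.325% = 0.02325.
Payoff takes n = ⌈−ln(1 − rB₀/P)/ln(1+r)⌉ = ⌈70.297⌉ = 71 payments; the last is $29.91.
Total paid = 70·$100.00 + $29.91 = $7,029.91.
Total interest = total paid − principal = $7,029.91 − $3,446.22 = $3,583.69.

$3,583.69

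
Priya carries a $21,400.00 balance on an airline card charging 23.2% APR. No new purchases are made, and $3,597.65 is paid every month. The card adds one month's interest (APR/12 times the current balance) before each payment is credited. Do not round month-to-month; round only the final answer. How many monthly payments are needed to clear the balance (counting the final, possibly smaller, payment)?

Monthly rate r = 23.2%/12 = 1.93333% = 0.0193333.
Recurrence: B ← B·(1+r) − $3,597.65.
Month 1: interest $413.73; balance after payment $18,216.08.
Month 2: interest $352.18; balance after payment $14,970.61.
Closed form: n = −ln(1 − rB₀/P)/ln(1+r) = −ln(0.885)/ln(1.01933) ≈ 6.380, so the balance reaches zero during payment 7.

7 months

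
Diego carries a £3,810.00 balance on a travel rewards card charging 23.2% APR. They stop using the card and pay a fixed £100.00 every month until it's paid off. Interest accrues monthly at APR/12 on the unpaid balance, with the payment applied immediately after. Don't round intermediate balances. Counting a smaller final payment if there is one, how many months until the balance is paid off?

Monthly rate r = 23.2%/12 = 1.93333% = 0.0193333.
Recurrence: B ← B·(1+r) − £100.00.
Month 1: interest £73.66; balance after payment £3,783.66.
Month 2: interest £73.15; balance after payment £3,756.81.
Closed form: n = −ln(1 − rB₀/P)/ln(1+r) = −ln(0.2634)/ln(1.01933) ≈ 69.669, so the balance reaches zero during payment 70.

70 months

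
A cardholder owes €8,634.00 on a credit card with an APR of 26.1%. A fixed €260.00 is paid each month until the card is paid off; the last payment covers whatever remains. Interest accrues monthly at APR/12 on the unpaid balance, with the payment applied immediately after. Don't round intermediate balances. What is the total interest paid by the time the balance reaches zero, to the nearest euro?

Monthly rate r = 26.1%/12 = 2.175% = 0.02175.
Payoff takes n = ⌈−ln(1 − rB₀/P)/ln(1+r)⌉ = ⌈59.539⌉ = 60 payments; the last is €140.89.
Total paid = 59·€260.00 + €140.89 = €15,480.89.
Total interest = total paid − principal = €15,480.89 − €8,634.00 = €6,846.89.

€6,847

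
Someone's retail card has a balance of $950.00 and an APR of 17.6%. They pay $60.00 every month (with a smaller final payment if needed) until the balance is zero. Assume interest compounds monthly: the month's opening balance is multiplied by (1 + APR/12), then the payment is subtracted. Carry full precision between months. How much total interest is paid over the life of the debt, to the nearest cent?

$139.01

Monthly rate r = 17.6%/12 = 1.46667% = 0.0146667.
Payoff takes n = ⌈−ln(1 − rB₀/P)/ln(1+r)⌉ = ⌈18.149⌉ = 19 payments; the last is $9.01.
Total paid = 18·$60.00 + $9.01 = $1,089.01.
Total interest = total paid − principal = $1,089.01 − $950.00 = $139.01.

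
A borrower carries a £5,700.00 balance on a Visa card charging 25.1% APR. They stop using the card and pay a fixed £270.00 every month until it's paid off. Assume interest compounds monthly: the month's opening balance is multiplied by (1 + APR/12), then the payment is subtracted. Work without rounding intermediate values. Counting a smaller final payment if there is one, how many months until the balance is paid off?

Monthly rate r = 25.1%/12 = 2.09167% = 0.0209167.
Recurrence: B ← B·(1+r) − £270.00.
Month 1: interest £119.22; balance after payment £5,549.23.
Month 2: interest £116.07; balance after payment £5,395.30.
Closed form: n = −ln(1 − rB₀/P)/ln(1+r) = −ln(0.55843)/ln(1.02092) ≈ 28.145, so the balance reaches zero during payment 29.

29 payments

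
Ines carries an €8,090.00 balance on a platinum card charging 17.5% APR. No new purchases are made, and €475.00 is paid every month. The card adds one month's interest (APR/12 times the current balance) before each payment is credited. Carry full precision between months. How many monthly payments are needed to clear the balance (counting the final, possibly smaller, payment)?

20 payments

Monthly rate r = 17.5%/12 = 1.45833% = 0.0145833.
Recurrence: B ← B·(1+r) − €475.00.
Month 1: interest €117.98; balance after payment €7,732.98.
Month 2: interest €112.77; balance after payment €7,370.75.
Closed form: n = −ln(1 − rB₀/P)/ln(1+r) = −ln(0.75162)/ln(1.01458) ≈ 19.721, so the balance reaches zero during payment 20.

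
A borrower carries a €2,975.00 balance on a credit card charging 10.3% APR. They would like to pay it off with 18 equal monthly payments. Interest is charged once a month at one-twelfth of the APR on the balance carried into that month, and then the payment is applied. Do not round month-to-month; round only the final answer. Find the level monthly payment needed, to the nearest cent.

Monthly rate r = 10.3%/12 = 0.858333% = 0.00858333.
Level-payment amortization: P = B₀·r / (1 − (1+r)^(−n)) = 2975.00·0.00858333 / (1 − 1.00858^(−18)).
Denominator 1 − (1+r)^(−18) = 0.142591411.
P = 25.5354 / 0.142591411 ≈ 179.08.

€179.08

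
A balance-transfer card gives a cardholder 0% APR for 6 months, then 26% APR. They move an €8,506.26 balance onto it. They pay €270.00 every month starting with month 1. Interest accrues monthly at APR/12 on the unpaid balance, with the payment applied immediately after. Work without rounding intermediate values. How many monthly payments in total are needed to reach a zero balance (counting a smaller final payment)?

44 payments

Promo months 1–6 at r₀ = 0%/12 = 0; months 7+ at r₁ = 26%/12 = 0.0216667.
After month 6 (no interest yet): B = €8,506.26 − 6·€270.00 = €6,886.26.
Then at r₁ with €270.00/mo: n₂ = −ln(1 − r₁·B/P)/ln(1+r₁) ≈ 37.52 → 38 more payments.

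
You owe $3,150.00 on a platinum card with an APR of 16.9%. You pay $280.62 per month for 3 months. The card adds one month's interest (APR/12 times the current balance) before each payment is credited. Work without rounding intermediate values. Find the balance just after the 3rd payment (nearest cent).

Monthly rate r = 16.9%/12 = 1.40833% = 0.0140833.
Each month: B ← B·(1+r) − $280.62.
Month 1: interest $44.36; balance after payment $2,913.74.
Month 2: interest $41.04; balance after payment $2,674.16.
Month 3: interest $37.66; balance after payment $2,431.20.

$2,431.20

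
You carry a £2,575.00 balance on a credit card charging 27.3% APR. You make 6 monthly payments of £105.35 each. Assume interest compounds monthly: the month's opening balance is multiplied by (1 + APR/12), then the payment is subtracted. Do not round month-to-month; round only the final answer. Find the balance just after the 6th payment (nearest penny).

Monthly rate r = 27.3%/12 = 2.275% = 0.02275.
Each month: B ← B·(1+r) − £105.35.
Month 1: interest £58.58; balance after payment £2,528.23.
Month 2: interest £57.52; balance after payment £2,480.40.
Month 3: interest £56.43; balance after payment £2,431.48.
Month 4: interest £55.32; balance after payment £2,381.44.
Month 5: interest £54.18; balance after payment £2,330.27.
Month 6: interest £53.01; balance after payment £2,277.94.

£2,277.94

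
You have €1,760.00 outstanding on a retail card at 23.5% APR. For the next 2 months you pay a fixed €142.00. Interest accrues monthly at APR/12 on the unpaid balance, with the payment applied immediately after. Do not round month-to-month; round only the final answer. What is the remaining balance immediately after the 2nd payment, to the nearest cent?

Monthly rate r = 23.5%/12 = 1.95833% = 0.0195833.
Each month: B ← B·(1+r) − €142.00.
Month 1: interest €34.47; balance after payment €1,652.47.
Month 2: interest €32.36; balance after payment €1,542.83.

€1,542.83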